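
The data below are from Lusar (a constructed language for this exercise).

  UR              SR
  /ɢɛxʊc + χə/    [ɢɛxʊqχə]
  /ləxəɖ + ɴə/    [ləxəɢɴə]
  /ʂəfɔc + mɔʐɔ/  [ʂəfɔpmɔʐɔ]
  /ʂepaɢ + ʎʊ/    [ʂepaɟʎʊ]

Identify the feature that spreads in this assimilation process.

Comparing underlying and surface forms, /c/ → [q] is the alternation; the neighbouring /χ/ is constant.
The change palatal → uvular matches the place of the following /χ/, identifying this as place assimilation.
Checking the remaining alternations: /ɖ/ → [ɢ] before /ɴ/ (retroflex → uvular, matching uvular); /c/ → [p] before /m/ (palatal → bilabial, matching bilabial); /ɢ/ → [ɟ] before /ʎ/ (uvular → palatal, matching palatal) — only place changes, and always toward the following segment.

place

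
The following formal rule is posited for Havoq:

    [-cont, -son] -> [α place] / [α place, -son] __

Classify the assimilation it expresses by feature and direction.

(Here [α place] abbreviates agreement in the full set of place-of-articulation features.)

The rule copies the place features (abbreviated [place]) from the environment onto the target, so the assimilating feature is place.
Since the environment is written before the underscore, the trigger precedes the target; the direction is progressive.

progressive place assimilation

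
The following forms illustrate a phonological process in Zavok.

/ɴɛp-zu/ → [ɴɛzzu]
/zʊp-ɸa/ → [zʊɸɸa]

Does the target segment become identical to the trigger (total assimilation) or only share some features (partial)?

Comparing underlying and surface forms, /p/ → [z] is the alternation; the neighbouring /z/ is constant.
The output [z] is identical to the trigger /z/ — every feature (place, manner, voicing) has been copied — so this is total assimilation.
The other form behaves the same way: /p/ → [ɸ] before /ɸ/ — in each case the output is a copy of the following consonant.

total assimilation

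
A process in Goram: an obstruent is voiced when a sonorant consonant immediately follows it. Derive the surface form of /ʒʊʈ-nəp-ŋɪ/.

/ʈ/ is a voiceless retroflex stop. The following trigger /n/ is voiced, so /ʈ/ must become voiced as well.
Changing only its voicing to voiced gives [ɖ] — the voiced retroflex stop.
The same rule applies at the second boundary: /p/ → [b] next to /ŋ/.

[ʒʊɖnəbŋɪ]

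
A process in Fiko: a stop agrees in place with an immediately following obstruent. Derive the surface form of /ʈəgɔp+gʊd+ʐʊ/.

[ʈəgɔkgʊɖʐʊ]

The rule targets /p/ (voiceless bilabial stop), which sits before the trigger /g/ (velar).
The voiceless velar stop is [k], so /p/ → [k].
The same rule applies at the second boundary: /d/ → [ɖ] next to /ʐ/.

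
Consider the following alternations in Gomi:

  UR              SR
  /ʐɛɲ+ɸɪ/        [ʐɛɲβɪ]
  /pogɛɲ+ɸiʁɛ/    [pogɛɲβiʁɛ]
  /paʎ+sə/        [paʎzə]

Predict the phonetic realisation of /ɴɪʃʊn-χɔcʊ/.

[ɴɪʃʊnʁɔcʊ]

The data show progressive voicing assimilation: /ɸ/ → [β] after /ɲ/; /s/ → [z] after /ʎ/. In each pair only voicing changes, matching the preceding consonant, while place and manner stay constant.
The rule targets /χ/ (voiceless uvular fricative), which sits after the trigger /n/ (voiced).
The voiced uvular fricative is [ʁ], so /χ/ → [ʁ].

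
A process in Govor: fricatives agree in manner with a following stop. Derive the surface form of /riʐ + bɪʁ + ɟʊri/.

[riɖbɪɢɟʊri]

/ʐ/ is a voiced retroflex fricative. The following trigger /b/ is a stop, so /ʐ/ must become a stop as well.
A voiced retroflex stop is [ɖ], so the surface segment is [ɖ].
At the second juncture, /ʁ/ likewise becomes [ɢ] adjacent to /ɟ/.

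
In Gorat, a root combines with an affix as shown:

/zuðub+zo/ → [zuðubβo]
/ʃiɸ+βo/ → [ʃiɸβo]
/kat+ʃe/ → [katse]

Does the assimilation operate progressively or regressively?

progressive

Comparing underlying and surface forms, /z/ → [β] is the alternation; the neighbouring /b/ is constant.
The change alveolar → bilabial matches the place of the preceding /b/, identifying this as place assimilation.
The other alternating form patterns the same way: /ʃ/ → [s] after /t/ (postalveolar → alveolar, matching alveolar) — only place changes, and always toward the preceding segment.
Nothing changes in [ʃiɸβo]: there the adjacent consonants already agree in place (/β/ and /ɸ/ are both bilabial), so this form is consistent with the same rule.
Since the segment that changes follows the conditioning segment, the assimilation is progressive.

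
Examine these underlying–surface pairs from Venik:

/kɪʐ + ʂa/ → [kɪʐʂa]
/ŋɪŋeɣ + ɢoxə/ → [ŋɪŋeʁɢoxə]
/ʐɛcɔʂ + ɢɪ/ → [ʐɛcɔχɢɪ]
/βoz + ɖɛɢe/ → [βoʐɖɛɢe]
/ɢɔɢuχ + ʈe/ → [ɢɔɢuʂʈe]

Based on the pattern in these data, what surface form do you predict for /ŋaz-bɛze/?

The data show regressive place assimilation: /ɣ/ → [ʁ] before /ɢ/; /ʂ/ → [χ] before /ɢ/; /z/ → [ʐ] before /ɖ/; /χ/ → [ʂ] before /ʈ/. In each pair only place changes, matching the following consonant, while manner and voice stay constant.
No alternation appears in [kɪʐʂa]: there the adjacent consonants already agree in place (/ʐ/ and /ʂ/ are both retroflex), so this form is consistent with the same rule.
/z/ is a voiced alveolar fricative. The following trigger /b/ is bilabial, so /z/ must become bilabial as well.
A voiced bilabial fricative is [β], so the surface segment is [β].

[ŋaβbɛze]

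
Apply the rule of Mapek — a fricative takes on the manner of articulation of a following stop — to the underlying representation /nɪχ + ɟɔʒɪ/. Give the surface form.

[nɪqɟɔʒɪ]

/χ/ is a voiceless uvular fricative. The following trigger /ɟ/ is a stop, so /χ/ must become a stop as well.
Changing only its manner to stop gives [q] — the voiceless uvular stop.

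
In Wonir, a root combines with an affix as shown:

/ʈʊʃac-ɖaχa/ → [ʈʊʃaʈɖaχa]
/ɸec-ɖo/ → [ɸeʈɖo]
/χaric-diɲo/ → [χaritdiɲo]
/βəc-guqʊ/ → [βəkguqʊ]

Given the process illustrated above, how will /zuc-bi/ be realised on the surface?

The data show regressive place assimilation: /c/ → [ʈ] before /ɖ/; /c/ → [t] before /d/; /c/ → [k] before /g/. In each pair only place changes, matching the following consonant, while manner and voice stay constant.
The rule targets /c/ (voiceless palatal stop), which sits before the trigger /b/ (bilabial).
The voiceless bilabial stop is [p], so /c/ → [p].

[zupbi]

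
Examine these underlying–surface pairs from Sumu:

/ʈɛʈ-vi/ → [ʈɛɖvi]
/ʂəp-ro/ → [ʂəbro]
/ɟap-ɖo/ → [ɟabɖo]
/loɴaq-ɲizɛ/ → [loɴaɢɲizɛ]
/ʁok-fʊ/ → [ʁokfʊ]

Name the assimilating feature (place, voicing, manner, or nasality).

The segment that alternates is /ʈ/, which surfaces as [ɖ] when adjacent to /v/.
/ʈ/ is voiceless while /v/ is voiced; the output [ɖ] is voiced, matching the trigger — so the feature that spreads is voicing.
The same holds elsewhere in the data: /p/ → [b] before /r/ (voiceless → voiced, matching voiced); /p/ → [b] before /ɖ/ (voiceless → voiced, matching voiced); /q/ → [ɢ] before /ɲ/ (voiceless → voiced, matching voiced) — only voicing changes, and always toward the following segment.
No alternation appears in [ʁokfʊ]: there the adjacent consonants already agree in voicing (/k/ and /f/ are both voiceless), so this form is consistent with the same rule.

voicing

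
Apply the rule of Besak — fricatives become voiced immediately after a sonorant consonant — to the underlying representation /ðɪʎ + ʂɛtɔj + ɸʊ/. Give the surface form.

[ðɪʎʐɛtɔjβʊ]

/ʂ/ is a voiceless retroflex fricative. The preceding trigger /ʎ/ is voiced, so /ʂ/ must become voiced as well.
A voiced retroflex fricative is [ʐ], so the surface segment is [ʐ].
The same rule applies at the second boundary: /ɸ/ → [β] next to /j/.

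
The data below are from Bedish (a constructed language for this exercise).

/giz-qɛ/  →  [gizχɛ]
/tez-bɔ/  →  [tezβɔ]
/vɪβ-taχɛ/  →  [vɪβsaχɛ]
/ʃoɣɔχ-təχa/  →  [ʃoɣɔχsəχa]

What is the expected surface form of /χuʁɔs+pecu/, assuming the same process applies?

[χuʁɔsɸecu]

The data show progressive manner assimilation: /q/ → [χ] after /z/; /b/ → [β] after /z/; /t/ → [s] after /β/; /t/ → [s] after /χ/. In each pair only manner changes, matching the preceding consonant, while place and voice stay constant.
The rule targets /p/ (voiceless bilabial stop), which sits after the trigger /s/ (fricative).
A voiceless bilabial fricative is [ɸ], so the surface segment is [ɸ].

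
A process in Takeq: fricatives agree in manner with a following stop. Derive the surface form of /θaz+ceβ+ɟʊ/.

/z/ is a voiced alveolar fricative. The following trigger /c/ is a stop, so /z/ must become a stop as well.
A voiced alveolar stop is [d], so the surface segment is [d].
At the second juncture, /β/ likewise becomes [b] adjacent to /ɟ/.

[θadcebɟʊ]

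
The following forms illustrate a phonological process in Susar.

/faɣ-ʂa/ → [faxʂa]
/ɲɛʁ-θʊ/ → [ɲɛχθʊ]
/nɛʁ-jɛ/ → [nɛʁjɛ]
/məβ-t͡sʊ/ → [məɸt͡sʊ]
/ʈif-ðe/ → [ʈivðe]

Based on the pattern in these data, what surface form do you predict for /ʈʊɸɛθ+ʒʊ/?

The data show regressive voicing assimilation: /ɣ/ → [x] before /ʂ/; /ʁ/ → [χ] before /θ/; /β/ → [ɸ] before /t͡s/; /f/ → [v] before /ð/. In each pair only voicing changes, matching the following consonant, while place and manner stay constant.
No alternation appears in [nɛʁjɛ]: there the adjacent consonants already agree in voicing (/ʁ/ and /j/ are both voiced), so this form is consistent with the same rule.
The rule targets /θ/ (voiceless dental fricative), which sits before the trigger /ʒ/ (voiced).
The voiced dental fricative is [ð], so /θ/ → [ð].

[ʈʊɸɛðʒʊ]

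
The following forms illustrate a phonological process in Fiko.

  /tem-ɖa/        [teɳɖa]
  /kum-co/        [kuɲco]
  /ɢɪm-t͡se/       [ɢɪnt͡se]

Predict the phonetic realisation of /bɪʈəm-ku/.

[bɪʈəŋku]

The data show regressive place assimilation: /m/ → [ɳ] before /ɖ/; /m/ → [ɲ] before /c/; /m/ → [n] before /t͡s/. In each pair only place changes, matching the following consonant, while manner and voice stay constant.
/m/ is a voiced bilabial nasal. The following trigger /k/ is velar, so /m/ must become velar as well.
Changing only its place to velar gives [ŋ] — the voiced velar nasal.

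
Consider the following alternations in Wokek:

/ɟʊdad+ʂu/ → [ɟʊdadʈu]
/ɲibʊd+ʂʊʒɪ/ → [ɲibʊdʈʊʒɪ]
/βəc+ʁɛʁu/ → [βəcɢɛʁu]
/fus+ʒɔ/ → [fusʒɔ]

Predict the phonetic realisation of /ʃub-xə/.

[ʃubkə]

The data show progressive manner assimilation: /ʂ/ → [ʈ] after /d/; /ʁ/ → [ɢ] after /c/. In each pair only manner changes, matching the preceding consonant, while place and voice stay constant.
Nothing changes in [fusʒɔ]: there the adjacent consonants already agree in manner (/ʒ/ and /s/ are both fricatives), so this form is consistent with the same rule.
The rule targets /x/ (voiceless velar fricative), which sits after the trigger /b/ (stop).
A voiceless velar stop is [k], so the surface segment is [k].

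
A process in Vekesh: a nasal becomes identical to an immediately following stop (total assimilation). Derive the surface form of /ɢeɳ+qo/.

[ɢeqqo]

/ɳ/ is the segment targeted by the rule; it sits immediately before /q/, so it assimilates completely and surfaces as [q].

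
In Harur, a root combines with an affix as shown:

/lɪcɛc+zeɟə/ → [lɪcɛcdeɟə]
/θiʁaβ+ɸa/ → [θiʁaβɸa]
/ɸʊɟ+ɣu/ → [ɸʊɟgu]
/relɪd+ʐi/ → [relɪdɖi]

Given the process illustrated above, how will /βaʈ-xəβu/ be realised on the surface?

The data show progressive manner assimilation: /z/ → [d] after /c/; /ɣ/ → [g] after /ɟ/; /ʐ/ → [ɖ] after /d/. In each pair only manner changes, matching the preceding consonant, while place and voice stay constant.
No alternation appears in [θiʁaβɸa]: there the adjacent consonants already agree in manner (/ɸ/ and /β/ are both fricatives), so this form is consistent with the same rule.
The rule targets /x/ (voiceless velar fricative), which sits after the trigger /ʈ/ (stop).
A voiceless velar stop is [k], so the surface segment is [k].

[βaʈkəβu]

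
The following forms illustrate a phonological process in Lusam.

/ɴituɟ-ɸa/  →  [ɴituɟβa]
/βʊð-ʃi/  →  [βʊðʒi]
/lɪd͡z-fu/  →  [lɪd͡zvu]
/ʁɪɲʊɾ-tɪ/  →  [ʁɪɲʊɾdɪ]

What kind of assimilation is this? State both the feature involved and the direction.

progressive voicing assimilation

Comparing underlying and surface forms, /ɸ/ → [β] is the alternation; the neighbouring /ɟ/ is constant.
/ɸ/ is voiceless while /ɟ/ is voiced; the output [β] is voiced, matching the trigger — so the feature that spreads is voicing.
Place and manner are unchanged, so the assimilation is partial, not total.
The other alternating forms pattern the same way: /ʃ/ → [ʒ] after /ð/ (voiceless → voiced, matching voiced); /f/ → [v] after /d͡z/ (voiceless → voiced, matching voiced); /t/ → [d] after /ɾ/ (voiceless → voiced, matching voiced) — only voicing changes, and always toward the preceding segment.
Since the segment that changes follows the conditioning segment, the assimilation is progressive.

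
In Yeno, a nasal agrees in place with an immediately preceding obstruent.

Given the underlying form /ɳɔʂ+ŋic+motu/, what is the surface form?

[ɳɔʂɳicɲotu]

/ŋ/ is a voiced velar nasal. The preceding trigger /ʂ/ is retroflex, so /ŋ/ must become retroflex as well.
A voiced retroflex nasal is [ɳ], so the surface segment is [ɳ].
The same rule applies at the second boundary: /m/ → [ɲ] next to /c/.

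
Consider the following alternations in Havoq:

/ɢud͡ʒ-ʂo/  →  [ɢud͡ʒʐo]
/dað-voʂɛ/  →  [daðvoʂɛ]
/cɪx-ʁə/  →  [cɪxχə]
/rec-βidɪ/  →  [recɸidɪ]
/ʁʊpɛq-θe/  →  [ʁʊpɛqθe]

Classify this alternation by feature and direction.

Comparing underlying and surface forms, /ʂ/ → [ʐ] is the alternation; the neighbouring /d͡ʒ/ is constant.
The change voiceless → voiced matches the voicing of the preceding /d͡ʒ/, identifying this as voicing assimilation.
Place and manner are unchanged, so the assimilation is partial, not total.
The other alternating forms pattern the same way: /ʁ/ → [χ] after /x/ (voiced → voiceless, matching voiceless); /β/ → [ɸ] after /c/ (voiced → voiceless, matching voiceless) — only voicing changes, and always toward the preceding segment.
Nothing changes in [daðvoʂɛ], [ʁʊpɛqθe]: there the adjacent consonants already agree in voicing (/v/ and /ð/ are both voiced; /θ/ and /q/ are both voiceless), so these forms are consistent with the same rule.
The trigger is the preceding segment, so the direction is progressive (perseverative).

progressive voicing assimilation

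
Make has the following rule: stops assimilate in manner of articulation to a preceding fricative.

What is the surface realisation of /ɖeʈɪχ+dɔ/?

[ɖeʈɪχzɔ]

/d/ is a voiced alveolar stop. The preceding trigger /χ/ is a fricative, so /d/ must become a fricative as well.
A voiced alveolar fricative is [z], so the surface segment is [z].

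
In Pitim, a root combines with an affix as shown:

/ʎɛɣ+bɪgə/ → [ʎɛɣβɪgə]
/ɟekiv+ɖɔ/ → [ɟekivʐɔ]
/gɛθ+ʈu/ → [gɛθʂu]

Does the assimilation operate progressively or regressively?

progressive

Comparing underlying and surface forms, /b/ → [β] is the alternation; the neighbouring /ɣ/ is constant.
/b/ is a stop while /ɣ/ is a fricative; the output [β] is a fricative, matching the trigger — so the feature that spreads is manner.
The same holds elsewhere in the data: /ɖ/ → [ʐ] after /v/ (stop → fricative, matching a fricative); /ʈ/ → [ʂ] after /θ/ (stop → fricative, matching a fricative) — only manner changes, and always toward the preceding segment.
Since the segment that changes follows the conditioning segment, the assimilation is progressive.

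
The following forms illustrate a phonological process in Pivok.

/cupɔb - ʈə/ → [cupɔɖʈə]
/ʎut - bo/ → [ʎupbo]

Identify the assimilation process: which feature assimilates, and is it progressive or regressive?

regressive place assimilation

Underlying /b/ is realised as [ɖ] next to /ʈ/; /ʈ/ itself does not change.
/b/ is bilabial while /ʈ/ is retroflex; the output [ɖ] is retroflex, matching the trigger — so the feature that spreads is place.
Manner and voice are unchanged, so the assimilation is partial, not total.
The same holds elsewhere in the data: /t/ → [p] before /b/ (alveolar → bilabial, matching bilabial) — only place changes, and always toward the following segment.
Since the segment that changes precedes the conditioning segment, the assimilation is regressive.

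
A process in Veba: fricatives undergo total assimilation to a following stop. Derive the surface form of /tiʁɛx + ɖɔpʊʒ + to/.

[tiʁɛɖɖɔpʊtto]

/x/ is the segment targeted by the rule; it sits immediately before /ɖ/, so it assimilates completely and surfaces as [ɖ].
The same rule applies at the second boundary: /ʒ/ → [t] next to /t/.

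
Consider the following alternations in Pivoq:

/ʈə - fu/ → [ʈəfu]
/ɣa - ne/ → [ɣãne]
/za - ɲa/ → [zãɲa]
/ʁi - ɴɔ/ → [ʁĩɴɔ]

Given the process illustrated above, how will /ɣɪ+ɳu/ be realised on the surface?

[ɣɪ̃ɳu]

The data show regressive nasality assimilation (vowel nasalisation): /a/ → [ã] before /n/; /a/ → [ã] before /ɲ/; /i/ → [ĩ] before /ɴ/ — a vowel is nasalised by an immediately following nasal consonant.
No change occurs in [ʈəfu] because the vowel at the boundary is adjacent to an oral consonant, not a nasal (/ə/ next to /f/).
The vowel /ɪ/ is adjacent to the following nasal /ɳ/, so it acquires [+nasal] and surfaces as [ɪ̃].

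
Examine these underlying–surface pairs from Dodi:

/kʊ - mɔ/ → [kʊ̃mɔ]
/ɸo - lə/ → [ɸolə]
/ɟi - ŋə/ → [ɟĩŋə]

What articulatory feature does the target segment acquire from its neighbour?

nasality

The vowel /ʊ/ surfaces as nasalised [ʊ̃] next to the following nasal /m/ — it has acquired the [+nasal] feature of its neighbour.
Likewise in the remaining data: /i/ → [ĩ] before /ŋ/ — each time a vowel is nasalised next to a following nasal.
No change occurs in [ɸolə] because the vowel at the boundary is adjacent to an oral consonant, not a nasal (/o/ next to /l/).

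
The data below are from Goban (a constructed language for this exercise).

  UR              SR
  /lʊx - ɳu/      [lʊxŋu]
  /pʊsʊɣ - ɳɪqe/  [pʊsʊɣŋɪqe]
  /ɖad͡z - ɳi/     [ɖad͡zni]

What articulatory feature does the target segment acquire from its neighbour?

Underlying /ɳ/ is realised as [ŋ] next to /x/; /x/ itself does not change.
The change retroflex → velar matches the place of the preceding /x/, identifying this as place assimilation.
The other alternating forms pattern the same way: /ɳ/ → [ŋ] after /ɣ/ (retroflex → velar, matching velar); /ɳ/ → [n] after /d͡z/ (retroflex → alveolar, matching alveolar) — only place changes, and always toward the preceding segment.

place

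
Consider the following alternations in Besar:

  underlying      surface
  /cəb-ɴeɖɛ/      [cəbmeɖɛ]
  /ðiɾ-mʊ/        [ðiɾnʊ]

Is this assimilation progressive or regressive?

Underlying /ɴ/ is realised as [m] next to /b/; /b/ itself does not change.
/ɴ/ is uvular while /b/ is bilabial; the output [m] is bilabial, matching the trigger — so the feature that spreads is place.
The same holds elsewhere in the data: /m/ → [n] after /ɾ/ (bilabial → alveolar, matching alveolar) — only place changes, and always toward the preceding segment.
The trigger is the preceding segment, so the direction is progressive (perseverative).

progressive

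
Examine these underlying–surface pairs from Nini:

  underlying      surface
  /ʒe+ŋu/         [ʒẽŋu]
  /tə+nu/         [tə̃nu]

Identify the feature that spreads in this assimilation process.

nasality

The vowel /e/ surfaces as nasalised [ẽ] next to the following nasal /ŋ/ — it has acquired the [+nasal] feature of its neighbour.
Likewise in the remaining data: /ə/ → [ə̃] before /n/ — each time a vowel is nasalised next to a following nasal.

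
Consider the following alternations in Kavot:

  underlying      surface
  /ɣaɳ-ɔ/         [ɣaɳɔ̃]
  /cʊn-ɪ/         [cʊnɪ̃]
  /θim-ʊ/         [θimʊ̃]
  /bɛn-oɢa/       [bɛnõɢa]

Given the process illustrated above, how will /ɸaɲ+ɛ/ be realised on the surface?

The data show progressive nasality assimilation (vowel nasalisation): /ɔ/ → [ɔ̃] after /ɳ/; /ɪ/ → [ɪ̃] after /n/; /ʊ/ → [ʊ̃] after /m/; /o/ → [õ] after /n/ — a vowel is nasalised by an immediately preceding nasal consonant.
The vowel /ɛ/ is adjacent to the preceding nasal /ɲ/, so it acquires [+nasal] and surfaces as [ɛ̃].

[ɸaɲɛ̃]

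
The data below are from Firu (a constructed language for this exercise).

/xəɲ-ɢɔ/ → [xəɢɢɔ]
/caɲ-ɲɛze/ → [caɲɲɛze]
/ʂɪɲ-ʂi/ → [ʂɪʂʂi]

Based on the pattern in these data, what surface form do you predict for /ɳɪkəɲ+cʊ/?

[ɳɪkəccʊ]

The data show regressive total assimilation (/ɲ/ → [ɢ] before /ɢ/; /ɲ/ → [ʂ] before /ʂ/): in every case the target segment becomes identical to its following neighbour, copying more than a single feature.
In [caɲɲɛze] the two consonants at the boundary are already identical (/ɲ/ + /ɲ/), so the rule applies vacuously and nothing changes.
/ɲ/ is the segment targeted by the rule; it sits immediately before /c/, so it assimilates completely and surfaces as [c].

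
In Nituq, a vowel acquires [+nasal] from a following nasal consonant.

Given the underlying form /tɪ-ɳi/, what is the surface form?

The vowel /ɪ/ is adjacent to the following nasal /ɳ/, so it acquires [+nasal] and surfaces as [ɪ̃].

[tɪ̃ɳi]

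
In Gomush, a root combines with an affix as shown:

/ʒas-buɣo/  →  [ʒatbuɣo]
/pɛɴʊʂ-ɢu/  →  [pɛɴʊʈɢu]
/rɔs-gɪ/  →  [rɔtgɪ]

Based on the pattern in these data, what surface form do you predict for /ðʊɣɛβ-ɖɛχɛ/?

The data show regressive manner assimilation: /s/ → [t] before /b/; /ʂ/ → [ʈ] before /ɢ/; /s/ → [t] before /g/. In each pair only manner changes, matching the following consonant, while place and voice stay constant.
/β/ is a voiced bilabial fricative. The following trigger /ɖ/ is a stop, so /β/ must become a stop as well.
The voiced bilabial stop is [b], so /β/ → [b].

[ðʊɣɛbɖɛχɛ]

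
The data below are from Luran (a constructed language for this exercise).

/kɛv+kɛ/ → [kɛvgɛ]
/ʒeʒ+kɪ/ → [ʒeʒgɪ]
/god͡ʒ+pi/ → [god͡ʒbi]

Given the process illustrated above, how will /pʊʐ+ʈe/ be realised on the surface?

The data show progressive voicing assimilation: /k/ → [g] after /v/; /k/ → [g] after /ʒ/; /p/ → [b] after /d͡ʒ/. In each pair only voicing changes, matching the preceding consonant, while place and manner stay constant.
/ʈ/ is a voiceless retroflex stop. The preceding trigger /ʐ/ is voiced, so /ʈ/ must become voiced as well.
Changing only its voicing to voiced gives [ɖ] — the voiced retroflex stop.

[pʊʐɖe]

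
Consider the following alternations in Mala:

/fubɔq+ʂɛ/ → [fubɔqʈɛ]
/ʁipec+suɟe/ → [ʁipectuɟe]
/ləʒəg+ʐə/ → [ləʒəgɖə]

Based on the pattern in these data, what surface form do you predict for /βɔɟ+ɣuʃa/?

[βɔɟguʃa]

The data show progressive manner assimilation: /ʂ/ → [ʈ] after /q/; /s/ → [t] after /c/; /ʐ/ → [ɖ] after /g/. In each pair only manner changes, matching the preceding consonant, while place and voice stay constant.
/ɣ/ is a voiced velar fricative. The preceding trigger /ɟ/ is a stop, so /ɣ/ must become a stop as well.
Changing only its manner to stop gives [g] — the voiced velar stop.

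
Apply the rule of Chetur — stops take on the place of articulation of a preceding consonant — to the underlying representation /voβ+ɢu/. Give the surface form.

[voβbu]

The rule targets /ɢ/ (voiced uvular stop), which sits after the trigger /β/ (bilabial).
Changing only its place to bilabial gives [b] — the voiced bilabial stop.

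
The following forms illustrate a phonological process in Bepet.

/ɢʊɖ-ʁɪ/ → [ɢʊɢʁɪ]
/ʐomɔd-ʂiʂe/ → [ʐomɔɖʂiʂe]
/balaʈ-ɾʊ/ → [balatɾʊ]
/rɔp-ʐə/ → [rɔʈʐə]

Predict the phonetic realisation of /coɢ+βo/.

[cobβo]

The data show regressive place assimilation: /ɖ/ → [ɢ] before /ʁ/; /d/ → [ɖ] before /ʂ/; /ʈ/ → [t] before /ɾ/; /p/ → [ʈ] before /ʐ/. In each pair only place changes, matching the following consonant, while manner and voice stay constant.
The rule targets /ɢ/ (voiced uvular stop), which sits before the trigger /β/ (bilabial).
A voiced bilabial stop is [b], so the surface segment is [b].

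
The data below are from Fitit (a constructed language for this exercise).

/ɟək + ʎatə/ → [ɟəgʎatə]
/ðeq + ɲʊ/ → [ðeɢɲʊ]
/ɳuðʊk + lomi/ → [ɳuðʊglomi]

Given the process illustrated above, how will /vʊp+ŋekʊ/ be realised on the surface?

The data show regressive voicing assimilation: /k/ → [g] before /ʎ/; /q/ → [ɢ] before /ɲ/; /k/ → [g] before /l/. In each pair only voicing changes, matching the following consonant, while place and manner stay constant.
/p/ is a voiceless bilabial stop. The following trigger /ŋ/ is voiced, so /p/ must become voiced as well.
A voiced bilabial stop is [b], so the surface segment is [b].

[vʊbŋekʊ]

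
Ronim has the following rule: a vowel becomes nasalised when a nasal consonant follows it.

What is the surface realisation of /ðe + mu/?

The vowel /e/ is adjacent to the following nasal /m/, so it acquires [+nasal] and surfaces as [ẽ].

[ðẽmu]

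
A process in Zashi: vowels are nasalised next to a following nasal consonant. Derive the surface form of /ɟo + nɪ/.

/o/ sits next to the nasal /n/ and is therefore nasalised to [õ].

[ɟõnɪ]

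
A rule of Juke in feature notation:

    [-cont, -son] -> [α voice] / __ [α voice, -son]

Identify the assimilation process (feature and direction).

regressive voicing assimilation

The rule copies [voice] from the environment onto the target, so the assimilating feature is voicing.
Since the environment is written after the underscore, the trigger follows the target; the direction is regressive.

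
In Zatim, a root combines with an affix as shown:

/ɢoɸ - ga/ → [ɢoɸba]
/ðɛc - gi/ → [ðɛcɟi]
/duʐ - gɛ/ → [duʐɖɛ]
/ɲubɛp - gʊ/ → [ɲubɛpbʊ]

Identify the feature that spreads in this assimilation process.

place

Underlying /g/ is realised as [b] next to /ɸ/; /ɸ/ itself does not change.
The change velar → bilabial matches the place of the preceding /ɸ/, identifying this as place assimilation.
The other alternating forms pattern the same way: /g/ → [ɟ] after /c/ (velar → palatal, matching palatal); /g/ → [ɖ] after /ʐ/ (velar → retroflex, matching retroflex); /g/ → [b] after /p/ (velar → bilabial, matching bilabial) — only place changes, and always toward the preceding segment.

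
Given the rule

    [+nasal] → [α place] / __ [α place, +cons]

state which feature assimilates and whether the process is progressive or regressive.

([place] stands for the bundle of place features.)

The rule copies the place features (abbreviated [place]) from the environment onto the target, so the assimilating feature is place.
Since the environment is written after the underscore, the trigger follows the target; the direction is regressive.

regressive place assimilation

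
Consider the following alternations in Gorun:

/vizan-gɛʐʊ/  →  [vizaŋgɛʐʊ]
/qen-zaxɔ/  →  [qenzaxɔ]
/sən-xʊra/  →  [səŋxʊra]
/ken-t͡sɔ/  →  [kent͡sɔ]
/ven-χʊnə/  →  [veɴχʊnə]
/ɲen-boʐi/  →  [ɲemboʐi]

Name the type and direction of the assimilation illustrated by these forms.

Underlying /n/ is realised as [ŋ] next to /g/; /g/ itself does not change.
The change alveolar → velar matches the place of the following /g/, identifying this as place assimilation.
Manner and voice are unchanged, so the assimilation is partial, not total.
The same holds elsewhere in the data: /n/ → [ŋ] before /x/ (alveolar → velar, matching velar); /n/ → [ɴ] before /χ/ (alveolar → uvular, matching uvular); /n/ → [m] before /b/ (alveolar → bilabial, matching bilabial) — only place changes, and always toward the following segment.
Nothing changes in [qenzaxɔ], [kent͡sɔ]: there the adjacent consonants already agree in place (/n/ and /z/ are both alveolar; /n/ and /t͡s/ are both alveolar), so these forms are consistent with the same rule.
Since the segment that changes precedes the conditioning segment, the assimilation is regressive.

regressive place assimilation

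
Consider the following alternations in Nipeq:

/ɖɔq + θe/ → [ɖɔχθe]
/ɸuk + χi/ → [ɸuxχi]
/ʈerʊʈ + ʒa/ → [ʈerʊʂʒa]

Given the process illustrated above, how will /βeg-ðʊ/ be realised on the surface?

The data show regressive manner assimilation: /q/ → [χ] before /θ/; /k/ → [x] before /χ/; /ʈ/ → [ʂ] before /ʒ/. In each pair only manner changes, matching the following consonant, while place and voice stay constant.
/g/ is a voiced velar stop. The following trigger /ð/ is a fricative, so /g/ must become a fricative as well.
A voiced velar fricative is [ɣ], so the surface segment is [ɣ].

[βeɣðʊ]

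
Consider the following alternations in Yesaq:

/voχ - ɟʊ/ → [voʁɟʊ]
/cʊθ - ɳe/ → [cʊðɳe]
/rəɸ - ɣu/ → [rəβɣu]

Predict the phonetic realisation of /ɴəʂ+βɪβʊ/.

The data show regressive voicing assimilation: /χ/ → [ʁ] before /ɟ/; /θ/ → [ð] before /ɳ/; /ɸ/ → [β] before /ɣ/. In each pair only voicing changes, matching the following consonant, while place and manner stay constant.
/ʂ/ is a voiceless retroflex fricative. The following trigger /β/ is voiced, so /ʂ/ must become voiced as well.
A voiced retroflex fricative is [ʐ], so the surface segment is [ʐ].

[ɴəʐβɪβʊ]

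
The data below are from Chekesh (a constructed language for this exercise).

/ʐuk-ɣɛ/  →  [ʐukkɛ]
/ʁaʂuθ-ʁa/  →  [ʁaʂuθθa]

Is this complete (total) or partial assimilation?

total assimilation

Underlying /ɣ/ is realised as [k] next to /k/; /k/ itself does not change.
The output [k] is identical to the trigger /k/ — every feature (place, manner, voicing) has been copied — so this is total assimilation.
The other form behaves the same way: /ʁ/ → [θ] after /θ/ — in each case the output is a copy of the preceding consonant.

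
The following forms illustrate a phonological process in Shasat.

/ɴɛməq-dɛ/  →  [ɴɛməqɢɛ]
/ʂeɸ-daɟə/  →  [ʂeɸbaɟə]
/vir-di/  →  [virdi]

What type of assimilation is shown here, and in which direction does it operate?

progressive place assimilation

Comparing underlying and surface forms, /d/ → [ɢ] is the alternation; the neighbouring /q/ is constant.
/d/ is alveolar while /q/ is uvular; the output [ɢ] is uvular, matching the trigger — so the feature that spreads is place.
Manner and voice are unchanged, so the assimilation is partial, not total.
The other alternating form patterns the same way: /d/ → [b] after /ɸ/ (alveolar → bilabial, matching bilabial) — only place changes, and always toward the preceding segment.
Nothing changes in [virdi]: there the adjacent consonants already agree in place (/d/ and /r/ are both alveolar), so this form is consistent with the same rule.
The trigger is the preceding segment, so the direction is progressive (perseverative).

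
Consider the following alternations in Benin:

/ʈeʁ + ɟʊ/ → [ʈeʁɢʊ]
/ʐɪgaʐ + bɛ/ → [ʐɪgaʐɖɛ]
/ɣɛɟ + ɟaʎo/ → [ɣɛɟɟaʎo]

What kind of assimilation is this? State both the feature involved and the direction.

Underlying /ɟ/ is realised as [ɢ] next to /ʁ/; /ʁ/ itself does not change.
/ɟ/ is palatal while /ʁ/ is uvular; the output [ɢ] is uvular, matching the trigger — so the feature that spreads is place.
Manner and voice are unchanged, so the assimilation is partial, not total.
Checking the remaining alternation: /b/ → [ɖ] after /ʐ/ (bilabial → retroflex, matching retroflex) — only place changes, and always toward the preceding segment.
No alternation appears in [ɣɛɟɟaʎo]: there the adjacent consonants already agree in place (/ɟ/ and /ɟ/ are both palatal), so this form is consistent with the same rule.
Since the segment that changes follows the conditioning segment, the assimilation is progressive.

progressive place assimilation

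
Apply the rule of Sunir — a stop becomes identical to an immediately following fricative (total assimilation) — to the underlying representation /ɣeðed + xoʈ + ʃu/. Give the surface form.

[ɣeðexxoʃʃu]

/d/ is the segment targeted by the rule; it sits immediately before /x/, so it assimilates completely and surfaces as [x].
At the second juncture, /ʈ/ likewise becomes [ʃ] adjacent to /ʃ/.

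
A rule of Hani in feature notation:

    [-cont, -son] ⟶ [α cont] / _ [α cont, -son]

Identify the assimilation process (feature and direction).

The rule copies [cont] (continuancy) from the environment onto the target stops; since [±cont] encodes the stop/fricative manner contrast, the assimilating dimension is manner.
The conditioning segment sits to the right of the focus bar, meaning the trigger follows the segment that changes — regressive assimilation.

regressive manner assimilation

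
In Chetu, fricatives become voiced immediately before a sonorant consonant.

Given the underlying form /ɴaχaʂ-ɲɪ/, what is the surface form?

The rule targets /ʂ/ (voiceless retroflex fricative), which sits before the trigger /ɲ/ (voiced).
Changing only its voicing to voiced gives [ʐ] — the voiced retroflex fricative.

[ɴaχaʐɲɪ]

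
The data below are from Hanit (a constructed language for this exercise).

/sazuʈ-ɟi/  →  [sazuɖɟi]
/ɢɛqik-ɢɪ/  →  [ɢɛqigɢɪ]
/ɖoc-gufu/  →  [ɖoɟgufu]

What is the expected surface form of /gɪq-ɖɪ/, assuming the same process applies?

[gɪɢɖɪ]

The data show regressive voicing assimilation: /ʈ/ → [ɖ] before /ɟ/; /k/ → [g] before /ɢ/; /c/ → [ɟ] before /g/. In each pair only voicing changes, matching the following consonant, while place and manner stay constant.
The rule targets /q/ (voiceless uvular stop), which sits before the trigger /ɖ/ (voiced).
Changing only its voicing to voiced gives [ɢ] — the voiced uvular stop.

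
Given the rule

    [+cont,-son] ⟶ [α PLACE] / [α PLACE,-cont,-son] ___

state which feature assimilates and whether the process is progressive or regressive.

The rule copies the place features (abbreviated [PLACE]) from the environment onto the target, so the assimilating feature is place.
Since the environment is written before the underscore, the trigger precedes the target; the direction is progressive.

progressive place assimilation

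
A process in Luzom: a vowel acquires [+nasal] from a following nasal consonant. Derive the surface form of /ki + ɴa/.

[kĩɴa]

/i/ sits next to the nasal /ɴ/ and is therefore nasalised to [ĩ].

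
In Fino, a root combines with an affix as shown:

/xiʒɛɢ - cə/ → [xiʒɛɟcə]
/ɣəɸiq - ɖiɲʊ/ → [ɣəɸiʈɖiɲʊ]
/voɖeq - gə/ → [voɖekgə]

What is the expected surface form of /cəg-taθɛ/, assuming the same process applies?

[cədtaθɛ]

The data show regressive place assimilation: /ɢ/ → [ɟ] before /c/; /q/ → [ʈ] before /ɖ/; /q/ → [k] before /g/. In each pair only place changes, matching the following consonant, while manner and voice stay constant.
/g/ is a voiced velar stop. The following trigger /t/ is alveolar, so /g/ must become alveolar as well.
A voiced alveolar stop is [d], so the surface segment is [d].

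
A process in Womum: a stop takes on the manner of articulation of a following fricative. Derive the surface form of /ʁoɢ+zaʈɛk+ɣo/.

[ʁoʁzaʈɛxɣo]

The rule targets /ɢ/ (voiced uvular stop), which sits before the trigger /z/ (fricative).
A voiced uvular fricative is [ʁ], so the surface segment is [ʁ].
At the second juncture, /k/ likewise becomes [x] adjacent to /ɣ/.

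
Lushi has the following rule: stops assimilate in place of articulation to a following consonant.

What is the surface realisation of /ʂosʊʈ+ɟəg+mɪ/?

[ʂosʊcɟəbmɪ]

/ʈ/ is a voiceless retroflex stop. The following trigger /ɟ/ is palatal, so /ʈ/ must become palatal as well.
The voiceless palatal stop is [c], so /ʈ/ → [c].
The same rule applies at the second boundary: /g/ → [b] next to /m/.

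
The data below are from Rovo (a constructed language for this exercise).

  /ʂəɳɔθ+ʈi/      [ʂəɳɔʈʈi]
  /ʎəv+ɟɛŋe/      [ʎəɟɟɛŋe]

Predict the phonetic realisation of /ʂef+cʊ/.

The data show regressive total assimilation (/θ/ → [ʈ] before /ʈ/; /v/ → [ɟ] before /ɟ/): in every case the target segment becomes identical to its following neighbour, copying more than a single feature.
/f/ is the segment targeted by the rule; it sits immediately before /c/, so it assimilates completely and surfaces as [c].

[ʂeccʊ]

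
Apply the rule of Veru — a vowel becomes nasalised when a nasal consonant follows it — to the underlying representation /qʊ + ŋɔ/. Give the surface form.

[qʊ̃ŋɔ]

/ʊ/ sits next to the nasal /ŋ/ and is therefore nasalised to [ʊ̃].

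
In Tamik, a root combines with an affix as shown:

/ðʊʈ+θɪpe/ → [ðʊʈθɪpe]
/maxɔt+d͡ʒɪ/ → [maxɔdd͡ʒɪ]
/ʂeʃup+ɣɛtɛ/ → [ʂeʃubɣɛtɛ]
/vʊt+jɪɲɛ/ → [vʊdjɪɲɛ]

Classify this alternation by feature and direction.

Comparing underlying and surface forms, /t/ → [d] is the alternation; the neighbouring /d͡ʒ/ is constant.
The change voiceless → voiced matches the voicing of the following /d͡ʒ/, identifying this as voicing assimilation.
Place and manner are unchanged, so the assimilation is partial, not total.
The other alternating forms pattern the same way: /p/ → [b] before /ɣ/ (voiceless → voiced, matching voiced); /t/ → [d] before /j/ (voiceless → voiced, matching voiced) — only voicing changes, and always toward the following segment.
Nothing changes in [ðʊʈθɪpe]: there the adjacent consonants already agree in voicing (/ʈ/ and /θ/ are both voiceless), so this form is consistent with the same rule.
Since the segment that changes precedes the conditioning segment, the assimilation is regressive.

regressive voicing assimilation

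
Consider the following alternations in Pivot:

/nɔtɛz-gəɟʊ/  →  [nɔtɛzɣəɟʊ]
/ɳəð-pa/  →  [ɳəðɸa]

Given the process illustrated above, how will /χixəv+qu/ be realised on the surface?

[χixəvχu]

The data show progressive manner assimilation: /g/ → [ɣ] after /z/; /p/ → [ɸ] after /ð/. In each pair only manner changes, matching the preceding consonant, while place and voice stay constant.
The rule targets /q/ (voiceless uvular stop), which sits after the trigger /v/ (fricative).
The voiceless uvular fricative is [χ], so /q/ → [χ].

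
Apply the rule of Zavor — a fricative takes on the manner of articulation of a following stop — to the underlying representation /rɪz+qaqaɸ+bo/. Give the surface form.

/z/ is a voiced alveolar fricative. The following trigger /q/ is a stop, so /z/ must become a stop as well.
The voiced alveolar stop is [d], so /z/ → [d].
The same rule applies at the second boundary: /ɸ/ → [p] next to /b/.

[rɪdqaqapbo]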